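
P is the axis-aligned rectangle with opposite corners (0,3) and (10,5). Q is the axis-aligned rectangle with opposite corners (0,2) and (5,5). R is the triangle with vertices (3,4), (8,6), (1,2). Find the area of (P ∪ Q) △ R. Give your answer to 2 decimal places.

|P ∪ Q| = 25.
|(P ∪ Q) ∩ R| = 2.625.
|(P ∪ Q) △ R| = 25 + 3 − 5.25 = 22.75.

22.75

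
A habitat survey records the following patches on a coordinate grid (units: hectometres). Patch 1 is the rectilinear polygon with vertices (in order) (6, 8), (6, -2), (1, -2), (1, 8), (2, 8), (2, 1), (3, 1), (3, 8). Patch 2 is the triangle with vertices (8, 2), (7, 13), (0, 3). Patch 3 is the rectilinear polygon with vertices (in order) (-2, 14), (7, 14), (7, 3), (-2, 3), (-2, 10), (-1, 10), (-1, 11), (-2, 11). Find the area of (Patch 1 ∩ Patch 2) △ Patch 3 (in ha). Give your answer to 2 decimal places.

|Patch 1 ∩ Patch 2| = 18.8393.
|(Patch 1 ∩ Patch 2) ∩ Patch 3| = 16.9643.
|(Patch 1 ∩ Patch 2) △ Patch 3| = 18.8393 + 98 − 33.9286 = 82.91.

82.91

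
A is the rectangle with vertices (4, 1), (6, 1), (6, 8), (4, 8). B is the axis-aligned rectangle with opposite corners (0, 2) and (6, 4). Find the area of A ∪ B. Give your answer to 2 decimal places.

22.00

By inclusion–exclusion:
Individual areas: |A| = 14, |B| = 12.
|A∩B|: x∈[4,6], y∈[2,4] → 2·2 = 4.
|A ∪ B| = 26 − 4 = 22.00.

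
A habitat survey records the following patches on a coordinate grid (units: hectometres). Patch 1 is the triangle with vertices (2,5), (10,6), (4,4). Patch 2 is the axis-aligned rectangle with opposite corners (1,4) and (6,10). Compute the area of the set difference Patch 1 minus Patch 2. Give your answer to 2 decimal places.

1.67

|Patch 1| = 5, |Patch 1∩Patch 2| = 3.3333.
|Patch 1 ∖ Patch 2| = |Patch 1| − |Patch 1∩Patch 2| = 5 − 3.3333 = 1.67.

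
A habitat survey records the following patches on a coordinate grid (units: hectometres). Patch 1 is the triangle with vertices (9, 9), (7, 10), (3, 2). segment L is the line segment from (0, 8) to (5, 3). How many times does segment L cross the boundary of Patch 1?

2

The segment meets the boundary at (4.385,3.615), (4,4).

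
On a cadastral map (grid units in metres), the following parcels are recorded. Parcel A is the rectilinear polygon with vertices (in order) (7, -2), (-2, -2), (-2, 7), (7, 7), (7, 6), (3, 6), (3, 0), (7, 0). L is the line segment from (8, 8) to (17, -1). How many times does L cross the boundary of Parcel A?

0

The segment lies entirely outside Parcel A and never meets its boundary.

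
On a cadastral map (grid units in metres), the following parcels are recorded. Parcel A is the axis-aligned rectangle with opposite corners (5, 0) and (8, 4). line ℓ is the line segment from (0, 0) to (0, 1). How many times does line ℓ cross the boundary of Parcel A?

0

The segment lies entirely outside Parcel A and never meets its boundary.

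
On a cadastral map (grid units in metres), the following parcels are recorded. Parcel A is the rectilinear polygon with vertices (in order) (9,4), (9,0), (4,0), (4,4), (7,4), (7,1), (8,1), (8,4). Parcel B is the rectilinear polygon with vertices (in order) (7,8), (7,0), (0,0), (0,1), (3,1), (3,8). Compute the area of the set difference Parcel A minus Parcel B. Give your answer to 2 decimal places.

5.00

|Parcel A| = 17, |Parcel A∩Parcel B| = 12.
|Parcel A ∖ Parcel B| = |Parcel A| − |Parcel A∩Parcel B| = 17 − 12 = 5.00.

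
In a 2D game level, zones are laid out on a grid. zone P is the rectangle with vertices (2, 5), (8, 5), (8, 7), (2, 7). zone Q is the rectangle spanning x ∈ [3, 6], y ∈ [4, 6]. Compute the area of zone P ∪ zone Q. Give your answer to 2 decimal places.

15.00

By inclusion–exclusion:
Individual areas: |zone P| = 12, |zone Q| = 6.
|zone P∩zone Q|: x∈[3,6], y∈[5,6] → 3·1 = 3.
|zone P ∪ zone Q| = 18 − 3 = 15.00.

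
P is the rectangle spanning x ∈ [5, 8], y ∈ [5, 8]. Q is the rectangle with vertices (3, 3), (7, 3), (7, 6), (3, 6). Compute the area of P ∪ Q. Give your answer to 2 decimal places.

19.00

By inclusion–exclusion:
Individual areas: |P| = 9, |Q| = 12.
|P∩Q|: x∈[5,7], y∈[5,6] → 2·1 = 2.
|P ∪ Q| = 21 − 2 = 19.00.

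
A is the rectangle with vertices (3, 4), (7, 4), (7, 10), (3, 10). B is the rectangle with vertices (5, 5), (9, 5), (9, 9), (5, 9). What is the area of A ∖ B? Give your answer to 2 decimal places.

16.00

|A∩B|: x∈[5,7], y∈[5,9] → 2·4 = 8.
|A| = 24.
|A ∖ B| = |A| − |A∩B| = 24 − 8 = 16.00.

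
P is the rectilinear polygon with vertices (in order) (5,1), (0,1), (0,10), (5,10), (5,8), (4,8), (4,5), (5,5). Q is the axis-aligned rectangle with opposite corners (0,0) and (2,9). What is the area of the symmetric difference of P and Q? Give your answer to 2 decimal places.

|P| = 42, |Q| = 18, |P∩Q| = 16.
|P △ Q| = |P| + |Q| − 2·|P∩Q| = 42 + 18 − 32 = 28.00.

28.00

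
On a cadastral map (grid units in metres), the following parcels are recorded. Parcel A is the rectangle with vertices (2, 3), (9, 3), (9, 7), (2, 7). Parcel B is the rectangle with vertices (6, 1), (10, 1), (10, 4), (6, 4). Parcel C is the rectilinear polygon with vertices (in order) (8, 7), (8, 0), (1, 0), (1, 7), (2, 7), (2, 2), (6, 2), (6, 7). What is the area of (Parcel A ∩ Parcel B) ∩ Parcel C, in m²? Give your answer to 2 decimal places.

The region (Parcel A ∩ Parcel B) ∩ Parcel C is the polygon with vertices (6,3), (6,4), (8,4), (8,3).
By the shoelace formula its area is 2.00.

2.00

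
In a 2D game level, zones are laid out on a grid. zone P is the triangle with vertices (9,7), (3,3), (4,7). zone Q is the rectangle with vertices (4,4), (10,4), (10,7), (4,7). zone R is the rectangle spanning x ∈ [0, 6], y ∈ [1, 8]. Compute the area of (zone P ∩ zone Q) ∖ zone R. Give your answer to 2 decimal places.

3.00

|zone P ∩ zone Q| = 8.25.
|(zone P ∩ zone Q) ∩ zone R| = 5.25.
|(zone P ∩ zone Q) ∖ zone R| = 8.25 − 5.25 = 3.00.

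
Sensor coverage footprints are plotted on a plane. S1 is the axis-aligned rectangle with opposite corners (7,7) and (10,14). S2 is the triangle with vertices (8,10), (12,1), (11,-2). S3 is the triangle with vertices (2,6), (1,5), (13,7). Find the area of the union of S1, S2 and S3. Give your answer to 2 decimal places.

35.44

By inclusion–exclusion:
Individual areas: |S1| = 21, |S2| = 10.5, |S3| = 5.
|S1∩S2| = 0.875.
|S1∩S3| = 0.
|S2∩S3| = 0.1865.
|S1∩S2∩S3| = 0.
|S1 ∪ S2 ∪ S3| = 36.5 − 1.0615 + 0 = 35.44.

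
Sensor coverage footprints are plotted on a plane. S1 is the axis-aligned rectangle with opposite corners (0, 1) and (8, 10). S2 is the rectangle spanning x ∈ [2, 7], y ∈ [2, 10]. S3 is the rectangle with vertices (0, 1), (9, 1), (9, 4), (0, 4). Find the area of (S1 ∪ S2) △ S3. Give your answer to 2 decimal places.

51.00

|S1 ∪ S2| = 72.
|(S1 ∪ S2) ∩ S3| = 24.
|(S1 ∪ S2) △ S3| = 72 + 27 − 48 = 51.00.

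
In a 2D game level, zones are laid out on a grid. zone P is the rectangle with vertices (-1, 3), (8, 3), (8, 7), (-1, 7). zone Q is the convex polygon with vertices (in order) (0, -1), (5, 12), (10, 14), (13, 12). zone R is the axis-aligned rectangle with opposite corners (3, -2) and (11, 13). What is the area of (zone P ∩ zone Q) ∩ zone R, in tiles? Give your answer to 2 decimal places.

11.99

The region (zone P ∩ zone Q) ∩ zone R is the polygon with vertices (4,3), (3,3), (3,6.8), (3.077,7), (8,7).
By the shoelace formula its area is 11.99.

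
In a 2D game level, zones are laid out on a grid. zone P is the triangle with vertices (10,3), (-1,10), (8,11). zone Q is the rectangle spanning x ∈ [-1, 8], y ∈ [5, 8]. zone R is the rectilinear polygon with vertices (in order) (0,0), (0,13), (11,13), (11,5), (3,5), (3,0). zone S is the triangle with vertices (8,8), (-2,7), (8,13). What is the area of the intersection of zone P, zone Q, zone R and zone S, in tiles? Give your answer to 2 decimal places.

The intersection is the polygon with vertices (2.143,8), (8,8), (2.938,7.494).
By the shoelace formula its area is 1.48.

1.48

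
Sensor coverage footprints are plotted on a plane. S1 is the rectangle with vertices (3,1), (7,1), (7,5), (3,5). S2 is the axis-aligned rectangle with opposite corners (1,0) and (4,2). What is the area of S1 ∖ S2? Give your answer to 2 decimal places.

15.00

|S1∩S2|: x∈[3,4], y∈[1,2] → 1·1 = 1.
|S1| = 16.
|S1 ∖ S2| = |S1| − |S1∩S2| = 16 − 1 = 15.00.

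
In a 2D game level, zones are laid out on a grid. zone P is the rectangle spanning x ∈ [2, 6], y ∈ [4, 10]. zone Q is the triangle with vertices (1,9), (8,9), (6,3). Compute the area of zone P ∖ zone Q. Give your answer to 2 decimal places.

10.02

|zone P| = 24, |zone P∩zone Q| = 13.9833.
|zone P ∖ zone Q| = |zone P| − |zone P∩zone Q| = 24 − 13.9833 = 10.02.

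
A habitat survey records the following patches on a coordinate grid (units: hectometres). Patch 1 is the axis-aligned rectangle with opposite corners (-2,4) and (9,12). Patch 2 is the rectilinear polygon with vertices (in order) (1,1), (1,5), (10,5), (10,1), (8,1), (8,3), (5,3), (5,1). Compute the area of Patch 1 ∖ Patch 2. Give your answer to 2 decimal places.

|Patch 1| = 88, |Patch 1∩Patch 2| = 8.
|Patch 1 ∖ Patch 2| = |Patch 1| − |Patch 1∩Patch 2| = 88 − 8 = 80.00.

80.00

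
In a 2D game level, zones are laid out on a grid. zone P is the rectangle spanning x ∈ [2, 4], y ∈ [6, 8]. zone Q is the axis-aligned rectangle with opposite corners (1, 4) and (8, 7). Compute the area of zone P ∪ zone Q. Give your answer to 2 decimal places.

By inclusion–exclusion:
Individual areas: |zone P| = 4, |zone Q| = 21.
|zone P∩zone Q|: x∈[2,4], y∈[6,7] → 2·1 = 2.
|zone P ∪ zone Q| = 25 − 2 = 23.00.

23.00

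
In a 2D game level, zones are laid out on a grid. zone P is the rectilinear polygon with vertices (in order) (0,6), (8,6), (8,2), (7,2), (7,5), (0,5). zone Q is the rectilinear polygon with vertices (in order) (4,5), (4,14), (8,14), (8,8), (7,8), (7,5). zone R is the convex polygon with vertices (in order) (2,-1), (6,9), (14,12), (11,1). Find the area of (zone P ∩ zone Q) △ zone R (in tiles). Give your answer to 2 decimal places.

78.70

|zone P ∩ zone Q| = 3.
|(zone P ∩ zone Q) ∩ zone R| = 2.4.
|(zone P ∩ zone Q) △ zone R| = 3 + 80.5 − 4.8 = 78.70.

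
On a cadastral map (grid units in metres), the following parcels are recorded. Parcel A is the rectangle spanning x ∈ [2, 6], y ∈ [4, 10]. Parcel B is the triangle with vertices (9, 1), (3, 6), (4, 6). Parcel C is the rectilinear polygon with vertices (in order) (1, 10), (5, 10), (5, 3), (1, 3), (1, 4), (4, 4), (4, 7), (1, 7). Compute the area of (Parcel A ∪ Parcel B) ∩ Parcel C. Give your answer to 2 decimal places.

12.00

|Parcel A ∪ Parcel B| = 24.9.
|(Parcel A ∪ Parcel B) ∩ Parcel C| = 12.00.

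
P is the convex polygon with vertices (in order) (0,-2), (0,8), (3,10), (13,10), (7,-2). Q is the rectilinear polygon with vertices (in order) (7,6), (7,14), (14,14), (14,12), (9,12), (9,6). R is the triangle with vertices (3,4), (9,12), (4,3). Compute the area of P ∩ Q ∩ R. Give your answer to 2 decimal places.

The intersection is the polygon with vertices (7,9.333), (7.5,10), (7.889,10), (7,8.4).
By the shoelace formula its area is 0.54.

0.54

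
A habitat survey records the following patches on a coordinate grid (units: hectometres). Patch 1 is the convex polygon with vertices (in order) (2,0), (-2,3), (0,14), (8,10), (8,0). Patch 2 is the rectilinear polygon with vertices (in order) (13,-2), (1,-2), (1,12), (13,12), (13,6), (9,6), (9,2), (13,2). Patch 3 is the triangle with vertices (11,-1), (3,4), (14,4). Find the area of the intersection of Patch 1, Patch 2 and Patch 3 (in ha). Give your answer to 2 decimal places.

7.81

The intersection is the polygon with vertices (8,0.875), (3,4), (8,4).
By the shoelace formula its area is 7.81.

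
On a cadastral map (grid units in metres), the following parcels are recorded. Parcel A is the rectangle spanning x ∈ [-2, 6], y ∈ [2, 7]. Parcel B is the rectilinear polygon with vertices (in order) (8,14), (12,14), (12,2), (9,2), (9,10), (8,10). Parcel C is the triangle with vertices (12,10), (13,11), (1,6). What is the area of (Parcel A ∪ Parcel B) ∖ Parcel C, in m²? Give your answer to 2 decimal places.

78.31

|Parcel A ∪ Parcel B| = 80.
|(Parcel A ∪ Parcel B) ∩ Parcel C| = 1.6864.
|(Parcel A ∪ Parcel B) ∖ Parcel C| = 80 − 1.6864 = 78.31.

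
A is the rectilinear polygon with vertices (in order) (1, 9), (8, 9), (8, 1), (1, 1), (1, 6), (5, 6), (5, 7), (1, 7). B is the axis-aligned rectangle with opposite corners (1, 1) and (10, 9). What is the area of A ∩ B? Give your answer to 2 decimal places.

52.00

The intersection is the polygon with vertices (8,9), (8,1), (1,1), (1,6), (5,6), (5,7), (1,7), (1,9).
By the shoelace formula its area is 52.00.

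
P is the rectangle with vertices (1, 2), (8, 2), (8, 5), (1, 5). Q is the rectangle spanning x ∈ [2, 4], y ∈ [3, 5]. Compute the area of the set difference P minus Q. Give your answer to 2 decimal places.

|P∩Q|: x∈[2,4], y∈[3,5] → 2·2 = 4.
|P| = 21.
|P ∖ Q| = |P| − |P∩Q| = 21 − 4 = 17.00.

17.00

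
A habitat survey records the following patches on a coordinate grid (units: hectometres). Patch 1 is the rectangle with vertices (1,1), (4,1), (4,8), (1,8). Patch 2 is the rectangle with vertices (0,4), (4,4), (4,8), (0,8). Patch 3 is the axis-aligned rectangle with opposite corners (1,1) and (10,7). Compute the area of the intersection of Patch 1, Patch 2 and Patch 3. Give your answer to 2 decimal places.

The intersection is the polygon with vertices (1,4), (1,7), (4,7), (4,4).
By the shoelace formula its area is 9.00.

9.00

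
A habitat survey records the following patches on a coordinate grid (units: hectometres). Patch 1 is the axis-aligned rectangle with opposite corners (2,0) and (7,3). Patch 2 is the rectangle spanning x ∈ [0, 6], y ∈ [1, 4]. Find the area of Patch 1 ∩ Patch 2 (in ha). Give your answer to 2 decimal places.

|Patch 1∩Patch 2|: x∈[2,6], y∈[1,3] → 4·2 = 8.

8.00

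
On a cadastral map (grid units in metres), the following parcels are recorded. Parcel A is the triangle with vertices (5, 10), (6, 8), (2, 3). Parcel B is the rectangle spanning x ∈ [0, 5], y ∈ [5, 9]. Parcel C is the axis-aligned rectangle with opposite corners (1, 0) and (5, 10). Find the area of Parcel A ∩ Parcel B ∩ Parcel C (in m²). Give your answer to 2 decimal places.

3.92

The intersection is the polygon with vertices (2.857,5), (4.571,9), (5,9), (5,6.75), (3.6,5).
By the shoelace formula its area is 3.92.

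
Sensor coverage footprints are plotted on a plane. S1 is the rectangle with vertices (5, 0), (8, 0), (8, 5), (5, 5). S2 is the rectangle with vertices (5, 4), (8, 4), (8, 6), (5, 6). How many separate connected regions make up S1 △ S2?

2

S1 △ S2 splits into 2 disjoint pieces (area 12, area 3).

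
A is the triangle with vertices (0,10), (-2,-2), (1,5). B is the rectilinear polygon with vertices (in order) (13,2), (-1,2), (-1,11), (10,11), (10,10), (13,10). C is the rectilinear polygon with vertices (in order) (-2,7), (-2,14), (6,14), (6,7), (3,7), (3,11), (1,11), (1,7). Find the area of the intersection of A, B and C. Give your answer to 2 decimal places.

1.65

The intersection is the polygon with vertices (0.6,7), (-0.5,7), (0,10).
By the shoelace formula its area is 1.65.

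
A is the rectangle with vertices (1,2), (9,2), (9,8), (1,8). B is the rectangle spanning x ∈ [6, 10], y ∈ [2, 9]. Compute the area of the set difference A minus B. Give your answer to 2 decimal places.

30.00

|A∩B|: x∈[6,9], y∈[2,8] → 3·6 = 18.
|A| = 48.
|A ∖ B| = |A| − |A∩B| = 48 − 18 = 30.00.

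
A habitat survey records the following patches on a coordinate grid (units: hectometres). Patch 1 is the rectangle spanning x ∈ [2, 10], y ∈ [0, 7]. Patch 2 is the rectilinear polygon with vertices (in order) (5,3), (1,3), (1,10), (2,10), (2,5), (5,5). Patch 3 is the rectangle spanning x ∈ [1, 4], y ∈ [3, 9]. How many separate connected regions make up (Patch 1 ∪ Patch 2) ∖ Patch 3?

(Patch 1 ∪ Patch 2) ∖ Patch 3 splits into 2 disjoint pieces (area 48, area 1).

2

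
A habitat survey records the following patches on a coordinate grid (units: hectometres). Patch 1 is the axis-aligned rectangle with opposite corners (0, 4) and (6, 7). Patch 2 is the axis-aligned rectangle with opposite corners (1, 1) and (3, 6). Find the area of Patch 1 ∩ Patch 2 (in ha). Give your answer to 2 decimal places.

|Patch 1∩Patch 2|: x∈[1,3], y∈[4,6] → 2·2 = 4.

4.00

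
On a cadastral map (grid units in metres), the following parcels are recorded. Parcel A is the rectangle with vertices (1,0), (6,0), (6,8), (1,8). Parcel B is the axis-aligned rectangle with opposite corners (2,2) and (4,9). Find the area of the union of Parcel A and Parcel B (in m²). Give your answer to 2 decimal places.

By inclusion–exclusion:
Individual areas: |Parcel A| = 40, |Parcel B| = 14.
|Parcel A∩Parcel B|: x∈[2,4], y∈[2,8] → 2·6 = 12.
|Parcel A ∪ Parcel B| = 54 − 12 = 42.00.

42.00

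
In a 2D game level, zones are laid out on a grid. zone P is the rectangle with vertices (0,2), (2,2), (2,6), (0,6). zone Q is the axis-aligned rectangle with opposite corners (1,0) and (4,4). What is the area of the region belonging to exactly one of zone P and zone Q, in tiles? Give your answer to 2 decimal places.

|zone P∩zone Q|: x∈[1,2], y∈[2,4] → 1·2 = 2.
|zone P △ zone Q| = |zone P| + |zone Q| − 2·|zone P∩zone Q| = 8 + 12 − 4 = 16.00.

16.00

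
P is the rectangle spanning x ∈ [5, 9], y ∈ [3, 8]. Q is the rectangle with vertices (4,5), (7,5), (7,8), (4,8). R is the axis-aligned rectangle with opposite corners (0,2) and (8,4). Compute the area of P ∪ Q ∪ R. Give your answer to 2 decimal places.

By inclusion–exclusion:
Individual areas: |P| = 20, |Q| = 9, |R| = 16.
|P∩Q|: x∈[5,7], y∈[5,8] → 2·3 = 6.
|P∩R|: x∈[5,8], y∈[3,4] → 3·1 = 3.
|Q∩R| = 0 (no overlap).
|P∩Q∩R| = 0.
|P ∪ Q ∪ R| = 45 − 9 + 0 = 36.00.

36.00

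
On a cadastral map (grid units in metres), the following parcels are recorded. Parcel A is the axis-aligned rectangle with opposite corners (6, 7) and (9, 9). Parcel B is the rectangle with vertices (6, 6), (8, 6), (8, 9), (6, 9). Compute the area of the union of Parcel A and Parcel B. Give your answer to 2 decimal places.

By inclusion–exclusion:
Individual areas: |Parcel A| = 6, |Parcel B| = 6.
|Parcel A∩Parcel B|: x∈[6,8], y∈[7,9] → 2·2 = 4.
|Parcel A ∪ Parcel B| = 12 − 4 = 8.00.

8.00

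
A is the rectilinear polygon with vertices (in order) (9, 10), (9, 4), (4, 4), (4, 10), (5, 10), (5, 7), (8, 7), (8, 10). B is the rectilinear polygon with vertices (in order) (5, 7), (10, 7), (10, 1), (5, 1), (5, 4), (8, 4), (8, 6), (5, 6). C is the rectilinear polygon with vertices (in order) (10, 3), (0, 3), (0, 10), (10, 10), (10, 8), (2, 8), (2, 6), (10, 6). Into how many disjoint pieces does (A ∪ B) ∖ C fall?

2

(A ∪ B) ∖ C splits into 2 disjoint pieces (area 8, area 10).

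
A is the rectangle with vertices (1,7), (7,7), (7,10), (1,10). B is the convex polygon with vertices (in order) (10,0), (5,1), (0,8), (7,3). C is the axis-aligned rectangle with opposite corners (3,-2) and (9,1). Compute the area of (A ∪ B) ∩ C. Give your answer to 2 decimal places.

1.60

The region (A ∪ B) ∩ C is the polygon with vertices (5,1), (9,1), (9,0.2).
By the shoelace formula its area is 1.60.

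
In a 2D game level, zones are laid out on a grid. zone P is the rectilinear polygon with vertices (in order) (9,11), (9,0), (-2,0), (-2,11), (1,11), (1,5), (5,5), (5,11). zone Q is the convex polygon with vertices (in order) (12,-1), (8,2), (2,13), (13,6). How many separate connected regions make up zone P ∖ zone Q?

2

zone P ∖ zone Q splits into 2 disjoint pieces (area 4.7338, area 68.875).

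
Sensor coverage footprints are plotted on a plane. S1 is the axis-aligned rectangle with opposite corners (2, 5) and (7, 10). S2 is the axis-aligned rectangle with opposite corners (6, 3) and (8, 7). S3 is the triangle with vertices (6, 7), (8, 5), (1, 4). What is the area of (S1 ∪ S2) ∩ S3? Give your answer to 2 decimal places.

The region (S1 ∪ S2) ∩ S3 is the polygon with vertices (6,5), (2.667,5), (6,7), (8,5), (6,4.714).
By the shoelace formula its area is 5.62.

5.62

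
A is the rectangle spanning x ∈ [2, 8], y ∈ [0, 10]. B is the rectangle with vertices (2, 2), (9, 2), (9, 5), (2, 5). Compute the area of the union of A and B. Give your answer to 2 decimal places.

By inclusion–exclusion:
Individual areas: |A| = 60, |B| = 21.
|A∩B|: x∈[2,8], y∈[2,5] → 6·3 = 18.
|A ∪ B| = 81 − 18 = 63.00.

63.00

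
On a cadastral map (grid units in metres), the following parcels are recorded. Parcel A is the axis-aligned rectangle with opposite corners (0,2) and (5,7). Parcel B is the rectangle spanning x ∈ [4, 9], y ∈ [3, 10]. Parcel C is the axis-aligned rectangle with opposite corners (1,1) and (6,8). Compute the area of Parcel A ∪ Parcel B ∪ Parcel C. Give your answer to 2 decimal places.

65.00

By inclusion–exclusion:
Individual areas: |Parcel A| = 25, |Parcel B| = 35, |Parcel C| = 35.
|Parcel A∩Parcel B|: x∈[4,5], y∈[3,7] → 1·4 = 4.
|Parcel A∩Parcel C|: x∈[1,5], y∈[2,7] → 4·5 = 20.
|Parcel B∩Parcel C|: x∈[4,6], y∈[3,8] → 2·5 = 10.
|Parcel A∩Parcel B∩Parcel C| = 4.
|Parcel A ∪ Parcel B ∪ Parcel C| = 95 − 34 + 4 = 65.00.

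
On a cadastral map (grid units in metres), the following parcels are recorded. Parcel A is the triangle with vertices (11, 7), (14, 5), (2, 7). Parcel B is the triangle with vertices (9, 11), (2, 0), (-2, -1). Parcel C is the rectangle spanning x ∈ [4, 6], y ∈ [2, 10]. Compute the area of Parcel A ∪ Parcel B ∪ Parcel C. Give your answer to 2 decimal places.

By inclusion–exclusion:
Individual areas: |Parcel A| = 9, |Parcel B| = 18.5, |Parcel C| = 16.
|Parcel A∩Parcel B| = 0.6918.
|Parcel A∩Parcel C| = 1.
|Parcel B∩Parcel C| = 3.8442.
|Parcel A∩Parcel B∩Parcel C| = 0.5301.
|Parcel A ∪ Parcel B ∪ Parcel C| = 43.5 − 5.536 + 0.5301 = 38.49.

38.49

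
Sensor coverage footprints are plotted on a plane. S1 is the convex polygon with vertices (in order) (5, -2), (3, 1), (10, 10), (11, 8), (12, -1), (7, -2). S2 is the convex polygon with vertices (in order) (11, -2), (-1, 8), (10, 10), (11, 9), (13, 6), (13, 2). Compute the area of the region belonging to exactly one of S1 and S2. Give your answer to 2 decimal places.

62.87

|S1| = 63.5, |S2| = 87.5, |S1∩S2| = 44.0636.
|S1 △ S2| = |S1| + |S2| − 2·|S1∩S2| = 63.5 + 87.5 − 88.1272 = 62.87.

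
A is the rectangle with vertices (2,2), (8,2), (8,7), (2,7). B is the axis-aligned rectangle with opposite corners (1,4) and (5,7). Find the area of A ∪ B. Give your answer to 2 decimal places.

By inclusion–exclusion:
Individual areas: |A| = 30, |B| = 12.
|A∩B|: x∈[2,5], y∈[4,7] → 3·3 = 9.
|A ∪ B| = 42 − 9 = 33.00.

33.00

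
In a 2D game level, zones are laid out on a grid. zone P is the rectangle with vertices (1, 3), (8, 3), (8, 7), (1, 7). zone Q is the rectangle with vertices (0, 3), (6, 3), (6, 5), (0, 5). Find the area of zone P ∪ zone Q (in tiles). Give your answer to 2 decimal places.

By inclusion–exclusion:
Individual areas: |zone P| = 28, |zone Q| = 12.
|zone P∩zone Q|: x∈[1,6], y∈[3,5] → 5·2 = 10.
|zone P ∪ zone Q| = 40 − 10 = 30.00.

30.00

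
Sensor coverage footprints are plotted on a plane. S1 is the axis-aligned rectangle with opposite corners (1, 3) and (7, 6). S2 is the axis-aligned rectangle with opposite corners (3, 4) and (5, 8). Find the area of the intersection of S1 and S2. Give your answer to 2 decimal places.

|S1∩S2|: x∈[3,5], y∈[4,6] → 2·2 = 4.

4.00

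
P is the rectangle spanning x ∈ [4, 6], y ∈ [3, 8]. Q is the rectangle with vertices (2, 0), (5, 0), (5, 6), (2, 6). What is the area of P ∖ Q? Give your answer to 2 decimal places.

|P∩Q|: x∈[4,5], y∈[3,6] → 1·3 = 3.
|P| = 10.
|P ∖ Q| = |P| − |P∩Q| = 10 − 3 = 7.00.

7.00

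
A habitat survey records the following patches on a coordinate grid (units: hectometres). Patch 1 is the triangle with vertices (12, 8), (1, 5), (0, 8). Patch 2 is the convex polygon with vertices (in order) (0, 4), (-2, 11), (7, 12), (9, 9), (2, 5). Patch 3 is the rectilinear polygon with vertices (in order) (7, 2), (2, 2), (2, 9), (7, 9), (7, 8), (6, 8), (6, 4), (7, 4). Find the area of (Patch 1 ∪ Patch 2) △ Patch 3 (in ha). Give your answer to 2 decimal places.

60.68

|Patch 1 ∪ Patch 2| = 57.3859.
|(Patch 1 ∪ Patch 2) ∩ Patch 3| = 13.8518.
|(Patch 1 ∪ Patch 2) △ Patch 3| = 57.3859 + 31 − 27.7036 = 60.68.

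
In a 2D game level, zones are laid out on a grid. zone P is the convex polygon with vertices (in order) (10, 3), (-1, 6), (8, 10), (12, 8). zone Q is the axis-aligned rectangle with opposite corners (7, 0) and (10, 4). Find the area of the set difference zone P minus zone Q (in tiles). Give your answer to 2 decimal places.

|zone P| = 47.5, |zone P∩zone Q| = 1.7727.
|zone P ∖ zone Q| = |zone P| − |zone P∩zone Q| = 47.5 − 1.7727 = 45.73.

45.73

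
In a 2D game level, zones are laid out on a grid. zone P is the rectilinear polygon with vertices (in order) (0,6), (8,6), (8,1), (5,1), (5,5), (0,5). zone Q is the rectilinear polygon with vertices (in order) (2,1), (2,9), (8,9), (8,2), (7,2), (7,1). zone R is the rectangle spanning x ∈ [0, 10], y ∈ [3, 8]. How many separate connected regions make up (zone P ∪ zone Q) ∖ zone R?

2

(zone P ∪ zone Q) ∖ zone R splits into 2 disjoint pieces (area 6, area 12).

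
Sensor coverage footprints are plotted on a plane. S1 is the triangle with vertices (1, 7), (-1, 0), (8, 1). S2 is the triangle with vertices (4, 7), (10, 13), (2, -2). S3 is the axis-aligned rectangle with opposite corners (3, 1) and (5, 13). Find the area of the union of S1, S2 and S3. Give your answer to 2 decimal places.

59.50

By inclusion–exclusion:
Individual areas: |S1| = 30.5, |S2| = 21, |S3| = 24.
|S1∩S2| = 5.0228.
|S1∩S3| = 6.8571.
|S2∩S3| = 8.4125.
|S1∩S2∩S3| = 4.2959.
|S1 ∪ S2 ∪ S3| = 75.5 − 20.2925 + 4.2959 = 59.50.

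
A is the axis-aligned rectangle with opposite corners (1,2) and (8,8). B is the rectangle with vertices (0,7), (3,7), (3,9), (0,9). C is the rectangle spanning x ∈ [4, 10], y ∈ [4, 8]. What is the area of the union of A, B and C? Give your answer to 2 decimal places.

By inclusion–exclusion:
Individual areas: |A| = 42, |B| = 6, |C| = 24.
|A∩B|: x∈[1,3], y∈[7,8] → 2·1 = 2.
|A∩C|: x∈[4,8], y∈[4,8] → 4·4 = 16.
|B∩C| = 0 (no overlap).
|A∩B∩C| = 0.
|A ∪ B ∪ C| = 72 − 18 + 0 = 54.00.

54.00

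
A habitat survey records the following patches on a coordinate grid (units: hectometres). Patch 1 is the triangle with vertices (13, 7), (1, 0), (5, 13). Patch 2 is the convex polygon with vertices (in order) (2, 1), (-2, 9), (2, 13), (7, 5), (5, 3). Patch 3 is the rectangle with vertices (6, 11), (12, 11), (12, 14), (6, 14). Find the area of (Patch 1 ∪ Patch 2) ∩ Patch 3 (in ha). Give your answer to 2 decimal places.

The region (Patch 1 ∪ Patch 2) ∩ Patch 3 is the polygon with vertices (7.667,11), (6,11), (6,12.25).
By the shoelace formula its area is 1.04.

1.04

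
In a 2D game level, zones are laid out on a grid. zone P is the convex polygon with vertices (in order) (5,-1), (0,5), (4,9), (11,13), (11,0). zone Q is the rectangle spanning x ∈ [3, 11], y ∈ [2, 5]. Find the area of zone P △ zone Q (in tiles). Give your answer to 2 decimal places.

|zone P| = 98, |zone Q| = 24, |zone P∩zone Q| = 24.
|zone P △ zone Q| = |zone P| + |zone Q| − 2·|zone P∩zone Q| = 98 + 24 − 48 = 74.00.

74.00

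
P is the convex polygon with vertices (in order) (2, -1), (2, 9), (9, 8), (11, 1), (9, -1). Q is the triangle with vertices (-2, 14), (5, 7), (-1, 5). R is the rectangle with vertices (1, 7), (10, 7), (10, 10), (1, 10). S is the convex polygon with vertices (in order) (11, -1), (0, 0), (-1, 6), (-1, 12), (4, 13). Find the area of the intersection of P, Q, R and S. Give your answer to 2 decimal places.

3.92

The intersection is the polygon with vertices (5,7), (2,7), (2,9), (3.167,8.833).
By the shoelace formula its area is 3.92.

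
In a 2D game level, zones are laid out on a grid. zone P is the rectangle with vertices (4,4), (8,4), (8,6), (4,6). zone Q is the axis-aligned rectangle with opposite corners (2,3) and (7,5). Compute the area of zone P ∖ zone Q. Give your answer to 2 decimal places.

5.00

|zone P∩zone Q|: x∈[4,7], y∈[4,5] → 3·1 = 3.
|zone P| = 8.
|zone P ∖ zone Q| = |zone P| − |zone P∩zone Q| = 8 − 3 = 5.00.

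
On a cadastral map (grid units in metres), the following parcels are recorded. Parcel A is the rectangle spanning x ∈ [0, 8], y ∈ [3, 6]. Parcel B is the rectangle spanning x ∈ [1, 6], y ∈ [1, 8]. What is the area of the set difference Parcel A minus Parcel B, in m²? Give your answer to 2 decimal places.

|Parcel A∩Parcel B|: x∈[1,6], y∈[3,6] → 5·3 = 15.
|Parcel A| = 24.
|Parcel A ∖ Parcel B| = |Parcel A| − |Parcel A∩Parcel B| = 24 − 15 = 9.00.

9.00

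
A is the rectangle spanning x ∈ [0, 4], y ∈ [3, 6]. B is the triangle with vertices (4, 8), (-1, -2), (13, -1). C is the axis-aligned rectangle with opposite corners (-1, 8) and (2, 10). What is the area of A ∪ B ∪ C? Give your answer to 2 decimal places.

By inclusion–exclusion:
Individual areas: |A| = 12, |B| = 67.5, |C| = 6.
|A∩B| = 5.25.
|A∩C| = 0 (no overlap).
|B∩C| = 0.
|A∩B∩C| = 0.
|A ∪ B ∪ C| = 85.5 − 5.25 + 0 = 80.25.

80.25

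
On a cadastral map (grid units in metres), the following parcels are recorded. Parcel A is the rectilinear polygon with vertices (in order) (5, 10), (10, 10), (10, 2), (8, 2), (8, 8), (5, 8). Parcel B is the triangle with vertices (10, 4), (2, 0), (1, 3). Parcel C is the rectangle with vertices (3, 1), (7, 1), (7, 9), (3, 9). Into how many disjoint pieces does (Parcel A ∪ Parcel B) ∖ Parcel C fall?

2

(Parcel A ∪ Parcel B) ∖ Parcel C splits into 2 disjoint pieces (area 20.9722, area 4.7222).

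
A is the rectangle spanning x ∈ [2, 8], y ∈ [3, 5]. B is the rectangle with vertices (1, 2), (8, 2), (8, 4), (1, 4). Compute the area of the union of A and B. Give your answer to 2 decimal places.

20.00

By inclusion–exclusion:
Individual areas: |A| = 12, |B| = 14.
|A∩B|: x∈[2,8], y∈[3,4] → 6·1 = 6.
|A ∪ B| = 26 − 6 = 20.00.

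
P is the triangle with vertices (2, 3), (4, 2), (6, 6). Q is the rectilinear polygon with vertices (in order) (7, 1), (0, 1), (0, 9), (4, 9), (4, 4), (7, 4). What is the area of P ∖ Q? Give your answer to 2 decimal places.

|P| = 5, |P∩Q| = 3.5.
|P ∖ Q| = |P| − |P∩Q| = 5 − 3.5 = 1.50.

1.50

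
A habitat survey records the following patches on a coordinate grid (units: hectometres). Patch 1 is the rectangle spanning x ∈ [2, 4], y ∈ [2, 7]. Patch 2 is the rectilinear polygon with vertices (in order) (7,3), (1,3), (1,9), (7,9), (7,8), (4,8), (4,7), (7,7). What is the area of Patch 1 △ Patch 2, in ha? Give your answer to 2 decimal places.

|Patch 1| = 10, |Patch 2| = 33, |Patch 1∩Patch 2| = 8.
|Patch 1 △ Patch 2| = |Patch 1| + |Patch 2| − 2·|Patch 1∩Patch 2| = 10 + 33 − 16 = 27.00.

27.00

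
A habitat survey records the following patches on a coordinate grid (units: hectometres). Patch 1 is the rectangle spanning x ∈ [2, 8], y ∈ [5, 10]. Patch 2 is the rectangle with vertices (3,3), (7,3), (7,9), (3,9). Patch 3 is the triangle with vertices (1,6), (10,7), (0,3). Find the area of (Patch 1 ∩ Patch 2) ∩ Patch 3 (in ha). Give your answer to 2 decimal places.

4.98

The region (Patch 1 ∩ Patch 2) ∩ Patch 3 is the polygon with vertices (3,6.222), (7,6.667), (7,5.8), (5,5), (3,5).
By the shoelace formula its area is 4.98.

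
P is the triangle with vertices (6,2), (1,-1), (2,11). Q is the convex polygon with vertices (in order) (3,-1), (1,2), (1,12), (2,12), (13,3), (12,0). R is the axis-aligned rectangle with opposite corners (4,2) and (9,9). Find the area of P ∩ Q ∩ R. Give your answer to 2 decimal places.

4.50

The intersection is the polygon with vertices (6,2), (4,2), (4,6.5).
By the shoelace formula its area is 4.50.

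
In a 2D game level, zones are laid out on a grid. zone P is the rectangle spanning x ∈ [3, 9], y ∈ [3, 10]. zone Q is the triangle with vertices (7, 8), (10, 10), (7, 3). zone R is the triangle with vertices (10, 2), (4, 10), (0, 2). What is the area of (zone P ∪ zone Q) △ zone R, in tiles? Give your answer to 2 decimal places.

34.17

|zone P ∪ zone Q| = 42.8333.
|(zone P ∪ zone Q) ∩ zone R| = 24.3333.
|(zone P ∪ zone Q) △ zone R| = 42.8333 + 40 − 48.6667 = 34.17.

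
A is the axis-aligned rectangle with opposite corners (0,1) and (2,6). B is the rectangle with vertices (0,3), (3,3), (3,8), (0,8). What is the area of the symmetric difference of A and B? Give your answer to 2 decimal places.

13.00

|A∩B|: x∈[0,2], y∈[3,6] → 2·3 = 6.
|A △ B| = |A| + |B| − 2·|A∩B| = 10 + 15 − 12 = 13.00.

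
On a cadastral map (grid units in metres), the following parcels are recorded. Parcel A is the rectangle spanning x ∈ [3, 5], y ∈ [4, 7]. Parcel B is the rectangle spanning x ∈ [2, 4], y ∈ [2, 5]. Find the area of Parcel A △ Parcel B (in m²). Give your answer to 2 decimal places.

10.00

|Parcel A∩Parcel B|: x∈[3,4], y∈[4,5] → 1·1 = 1.
|Parcel A △ Parcel B| = |Parcel A| + |Parcel B| − 2·|Parcel A∩Parcel B| = 6 + 6 − 2 = 10.00.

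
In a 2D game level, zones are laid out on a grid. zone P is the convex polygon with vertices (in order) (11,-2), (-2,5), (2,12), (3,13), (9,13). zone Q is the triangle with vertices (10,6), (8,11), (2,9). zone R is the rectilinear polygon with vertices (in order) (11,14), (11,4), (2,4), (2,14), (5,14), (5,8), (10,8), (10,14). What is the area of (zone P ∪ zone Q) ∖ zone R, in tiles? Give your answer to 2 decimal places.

|zone P ∪ zone Q| = 116.0075.
|(zone P ∪ zone Q) ∩ zone R| = 46.2408.
|(zone P ∪ zone Q) ∖ zone R| = 116.0075 − 46.2408 = 69.77.

69.77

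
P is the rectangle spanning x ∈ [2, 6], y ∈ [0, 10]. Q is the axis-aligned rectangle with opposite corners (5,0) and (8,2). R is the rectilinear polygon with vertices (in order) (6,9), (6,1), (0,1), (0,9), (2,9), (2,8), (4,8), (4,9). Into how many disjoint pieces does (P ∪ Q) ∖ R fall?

(P ∪ Q) ∖ R splits into 2 disjoint pieces (area 8, area 6).

2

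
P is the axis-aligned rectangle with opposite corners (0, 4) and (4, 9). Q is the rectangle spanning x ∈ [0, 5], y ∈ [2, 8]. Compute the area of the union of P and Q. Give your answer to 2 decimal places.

34.00

By inclusion–exclusion:
Individual areas: |P| = 20, |Q| = 30.
|P∩Q|: x∈[0,4], y∈[4,8] → 4·4 = 16.
|P ∪ Q| = 50 − 16 = 34.00.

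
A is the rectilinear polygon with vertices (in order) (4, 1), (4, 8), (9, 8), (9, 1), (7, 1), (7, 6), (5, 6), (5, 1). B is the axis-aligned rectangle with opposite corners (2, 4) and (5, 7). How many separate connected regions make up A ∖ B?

2

A ∖ B splits into 2 disjoint pieces (area 3, area 19).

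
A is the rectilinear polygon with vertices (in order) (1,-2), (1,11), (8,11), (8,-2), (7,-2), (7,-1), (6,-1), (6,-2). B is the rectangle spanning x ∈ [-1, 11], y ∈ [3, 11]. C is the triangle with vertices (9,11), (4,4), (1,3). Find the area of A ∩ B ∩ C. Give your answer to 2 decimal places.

The intersection is the polygon with vertices (8,9.6), (4,4), (1,3), (8,10).
By the shoelace formula its area is 7.80.

7.80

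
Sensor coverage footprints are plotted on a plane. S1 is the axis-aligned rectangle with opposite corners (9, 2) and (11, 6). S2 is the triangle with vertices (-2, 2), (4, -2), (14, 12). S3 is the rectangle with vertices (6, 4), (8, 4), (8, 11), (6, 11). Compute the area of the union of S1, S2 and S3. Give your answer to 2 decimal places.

By inclusion–exclusion:
Individual areas: |S1| = 8, |S2| = 62, |S3| = 14.
|S1∩S2| = 0.3571.
|S1∩S3| = 0 (no overlap).
|S2∩S3| = 7.25.
|S1∩S2∩S3| = 0.
|S1 ∪ S2 ∪ S3| = 84 − 7.6071 + 0 = 76.39.

76.39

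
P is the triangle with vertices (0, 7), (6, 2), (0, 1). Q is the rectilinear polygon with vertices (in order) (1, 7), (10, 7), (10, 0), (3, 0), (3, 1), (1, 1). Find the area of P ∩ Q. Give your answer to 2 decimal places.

12.50

The intersection is the polygon with vertices (6,2), (1,1.167), (1,6.167).
By the shoelace formula its area is 12.50.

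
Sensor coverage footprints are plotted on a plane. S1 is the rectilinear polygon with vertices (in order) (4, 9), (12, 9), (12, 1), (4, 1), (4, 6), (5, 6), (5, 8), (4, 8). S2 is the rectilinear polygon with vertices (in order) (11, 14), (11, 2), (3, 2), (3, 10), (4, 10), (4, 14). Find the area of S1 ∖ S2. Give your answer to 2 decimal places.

|S1| = 62, |S1∩S2| = 47.
|S1 ∖ S2| = |S1| − |S1∩S2| = 62 − 47 = 15.00.

15.00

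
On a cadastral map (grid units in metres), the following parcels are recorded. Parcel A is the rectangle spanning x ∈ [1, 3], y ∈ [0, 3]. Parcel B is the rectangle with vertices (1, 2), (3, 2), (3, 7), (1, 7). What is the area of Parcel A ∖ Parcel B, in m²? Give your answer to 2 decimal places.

4.00

|Parcel A∩Parcel B|: x∈[1,3], y∈[2,3] → 2·1 = 2.
|Parcel A| = 6.
|Parcel A ∖ Parcel B| = |Parcel A| − |Parcel A∩Parcel B| = 6 − 2 = 4.00.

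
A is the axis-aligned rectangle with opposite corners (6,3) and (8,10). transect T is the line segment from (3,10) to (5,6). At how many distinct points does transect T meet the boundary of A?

The segment lies entirely outside A and never meets its boundary.

0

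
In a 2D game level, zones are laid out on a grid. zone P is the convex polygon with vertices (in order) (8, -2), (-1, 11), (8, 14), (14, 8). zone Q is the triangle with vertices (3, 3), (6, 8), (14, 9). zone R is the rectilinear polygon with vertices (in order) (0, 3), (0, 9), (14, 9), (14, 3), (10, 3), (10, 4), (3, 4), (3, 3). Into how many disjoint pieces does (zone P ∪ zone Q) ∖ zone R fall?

2

(zone P ∪ zone Q) ∖ zone R splits into 2 disjoint pieces (area 22.3853, area 42.6154).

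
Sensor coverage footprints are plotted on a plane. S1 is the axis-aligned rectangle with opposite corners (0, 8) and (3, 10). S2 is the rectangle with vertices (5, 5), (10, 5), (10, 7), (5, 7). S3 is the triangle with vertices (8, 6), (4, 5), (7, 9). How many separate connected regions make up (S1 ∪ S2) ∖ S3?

3

(S1 ∪ S2) ∖ S3 splits into 3 disjoint pieces (area 6, area 6.0417, area 0.1667).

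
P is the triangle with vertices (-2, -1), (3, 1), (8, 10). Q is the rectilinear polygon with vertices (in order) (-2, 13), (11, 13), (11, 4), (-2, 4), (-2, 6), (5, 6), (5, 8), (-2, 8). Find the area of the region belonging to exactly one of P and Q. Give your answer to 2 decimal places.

|P| = 17.5, |Q| = 103, |P∩Q| = 6.1409.
|P △ Q| = |P| + |Q| − 2·|P∩Q| = 17.5 + 103 − 12.2818 = 108.22.

108.22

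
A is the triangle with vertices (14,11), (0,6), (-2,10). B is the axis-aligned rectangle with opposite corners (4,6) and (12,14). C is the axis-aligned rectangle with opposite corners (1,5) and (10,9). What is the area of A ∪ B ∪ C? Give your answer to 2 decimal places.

By inclusion–exclusion:
Individual areas: |A| = 33, |B| = 64, |C| = 36.
|A∩B| = 14.1429.
|A∩C| = 9.7786.
|B∩C|: x∈[4,10], y∈[6,9] → 6·3 = 18.
|A∩B∩C| = 3.4571.
|A ∪ B ∪ C| = 133 − 41.9214 + 3.4571 = 94.54.

94.54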